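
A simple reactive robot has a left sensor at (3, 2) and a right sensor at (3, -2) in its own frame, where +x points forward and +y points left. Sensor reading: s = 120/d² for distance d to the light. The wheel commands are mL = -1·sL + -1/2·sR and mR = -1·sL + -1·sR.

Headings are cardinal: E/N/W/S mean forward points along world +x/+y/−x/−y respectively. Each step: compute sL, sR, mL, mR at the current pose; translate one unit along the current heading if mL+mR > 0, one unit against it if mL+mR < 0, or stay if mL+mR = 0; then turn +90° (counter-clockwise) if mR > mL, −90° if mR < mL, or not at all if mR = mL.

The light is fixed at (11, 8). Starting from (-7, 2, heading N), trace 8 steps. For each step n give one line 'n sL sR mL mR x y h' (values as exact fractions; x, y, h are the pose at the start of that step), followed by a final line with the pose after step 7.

n=0: pose=(-7,2,N); sL=120/409, sR=24/53; mL=-11268/21677, mR=-16176/21677; mL+mR=-27444/21677 → advance -1; mR−mL=-12/53 → turn -1·90°
n=1: pose=(-7,1,E); sL=12/25, sR=20/51; mL=-862/1275, mR=-1112/1275; mL+mR=-658/425 → advance -1; mR−mL=-10/51 → turn -1·90°
n=2: pose=(-8,1,S); sL=120/389, sR=120/541; mL=-88260/210449, mR=-111600/210449; mL+mR=-199860/210449 → advance -1; mR−mL=-60/541 → turn -1·90°
n=3: pose=(-8,2,W); sL=30/137, sR=6/25; mL=-1161/3425, mR=-1572/3425; mL+mR=-2733/3425 → advance -1; mR−mL=-3/25 → turn -1·90°
n=4: pose=(-7,2,N); sL=120/409, sR=24/53; mL=-11268/21677, mR=-16176/21677; mL+mR=-27444/21677 → advance -1; mR−mL=-12/53 → turn -1·90°
n=5: pose=(-7,1,E); sL=12/25, sR=20/51; mL=-862/1275, mR=-1112/1275; mL+mR=-658/425 → advance -1; mR−mL=-10/51 → turn -1·90°
n=6: pose=(-8,1,S); sL=120/389, sR=120/541; mL=-88260/210449, mR=-111600/210449; mL+mR=-199860/210449 → advance -1; mR−mL=-60/541 → turn -1·90°
n=7: pose=(-8,2,W); sL=30/137, sR=6/25; mL=-1161/3425, mR=-1572/3425; mL+mR=-2733/3425 → advance -1; mR−mL=-3/25 → turn -1·90°

0 120/409 24/53 -11268/21677 -16176/21677 -7 2 N
1 12/25 20/51 -862/1275 -1112/1275 -7 1 E
2 120/389 120/541 -88260/210449 -111600/210449 -8 1 S
3 30/137 6/25 -1161/3425 -1572/3425 -8 2 W
4 120/409 24/53 -11268/21677 -16176/21677 -7 2 N
5 12/25 20/51 -862/1275 -1112/1275 -7 1 E
6 120/389 120/541 -88260/210449 -111600/210449 -8 1 S
7 30/137 6/25 -1161/3425 -1572/3425 -8 2 W
final -7 2 N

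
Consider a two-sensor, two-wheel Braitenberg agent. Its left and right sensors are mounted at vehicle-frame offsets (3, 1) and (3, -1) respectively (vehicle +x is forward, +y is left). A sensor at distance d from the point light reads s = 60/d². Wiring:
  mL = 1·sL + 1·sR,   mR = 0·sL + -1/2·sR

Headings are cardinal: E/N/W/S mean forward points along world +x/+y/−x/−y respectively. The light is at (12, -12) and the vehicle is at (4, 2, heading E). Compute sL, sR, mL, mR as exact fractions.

6/25 30/97 1332/2425 -15/97

left sensor world pos  = (7, 3); dL² = 250
right sensor world pos = (7, 1); dR² = 194
sL = 60/250 = 6/25
sR = 60/194 = 30/97
mL = 1·sL + 1·sR = 1332/2425
mR = 0·sL + -1/2·sR = -15/97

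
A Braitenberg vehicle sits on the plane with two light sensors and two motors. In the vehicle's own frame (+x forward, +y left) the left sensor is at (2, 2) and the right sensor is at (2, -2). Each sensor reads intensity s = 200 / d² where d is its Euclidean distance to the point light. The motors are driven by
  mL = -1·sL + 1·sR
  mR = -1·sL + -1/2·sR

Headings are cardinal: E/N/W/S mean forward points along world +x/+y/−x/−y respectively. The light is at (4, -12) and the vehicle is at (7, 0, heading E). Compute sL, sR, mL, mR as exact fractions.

left sensor world pos  = (9, 2); dL² = 221
right sensor world pos = (9, -2); dR² = 125
sL = 200/221 = 200/221
sR = 200/125 = 8/5
mL = -1·sL + 1·sR = 768/1105
mR = -1·sL + -1/2·sR = -1884/1105

200/221 8/5 768/1105 -1884/1105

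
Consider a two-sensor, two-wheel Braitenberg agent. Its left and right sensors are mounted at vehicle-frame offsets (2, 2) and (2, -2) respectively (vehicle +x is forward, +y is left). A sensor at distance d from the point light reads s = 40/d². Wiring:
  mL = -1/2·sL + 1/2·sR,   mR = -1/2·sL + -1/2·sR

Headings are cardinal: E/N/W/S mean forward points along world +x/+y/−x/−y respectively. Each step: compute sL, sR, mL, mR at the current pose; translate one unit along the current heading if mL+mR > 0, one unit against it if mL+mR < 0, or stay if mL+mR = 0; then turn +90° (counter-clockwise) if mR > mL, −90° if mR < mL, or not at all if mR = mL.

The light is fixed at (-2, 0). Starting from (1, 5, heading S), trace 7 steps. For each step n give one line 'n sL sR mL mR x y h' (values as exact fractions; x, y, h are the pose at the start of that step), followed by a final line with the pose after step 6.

n=0: pose=(1,5,S); sL=20/17, sR=4; mL=24/17, mR=-44/17; mL+mR=-20/17 → advance -1; mR−mL=-4 → turn -1·90°
n=1: pose=(1,6,W); sL=40/17, sR=8/13; mL=-192/221, mR=-328/221; mL+mR=-40/17 → advance -1; mR−mL=-8/13 → turn -1·90°
n=2: pose=(2,6,N); sL=10/17, sR=2/5; mL=-8/85, mR=-42/85; mL+mR=-10/17 → advance -1; mR−mL=-2/5 → turn -1·90°
n=3: pose=(2,5,E); sL=8/17, sR=8/9; mL=32/153, mR=-104/153; mL+mR=-8/17 → advance -1; mR−mL=-8/9 → turn -1·90°
n=4: pose=(1,5,S); sL=20/17, sR=4; mL=24/17, mR=-44/17; mL+mR=-20/17 → advance -1; mR−mL=-4 → turn -1·90°
n=5: pose=(1,6,W); sL=40/17, sR=8/13; mL=-192/221, mR=-328/221; mL+mR=-40/17 → advance -1; mR−mL=-8/13 → turn -1·90°
n=6: pose=(2,6,N); sL=10/17, sR=2/5; mL=-8/85, mR=-42/85; mL+mR=-10/17 → advance -1; mR−mL=-2/5 → turn -1·90°

0 20/17 4 24/17 -44/17 1 5 S
1 40/17 8/13 -192/221 -328/221 1 6 W
2 10/17 2/5 -8/85 -42/85 2 6 N
3 8/17 8/9 32/153 -104/153 2 5 E
4 20/17 4 24/17 -44/17 1 5 S
5 40/17 8/13 -192/221 -328/221 1 6 W
6 10/17 2/5 -8/85 -42/85 2 6 N
final 2 5 E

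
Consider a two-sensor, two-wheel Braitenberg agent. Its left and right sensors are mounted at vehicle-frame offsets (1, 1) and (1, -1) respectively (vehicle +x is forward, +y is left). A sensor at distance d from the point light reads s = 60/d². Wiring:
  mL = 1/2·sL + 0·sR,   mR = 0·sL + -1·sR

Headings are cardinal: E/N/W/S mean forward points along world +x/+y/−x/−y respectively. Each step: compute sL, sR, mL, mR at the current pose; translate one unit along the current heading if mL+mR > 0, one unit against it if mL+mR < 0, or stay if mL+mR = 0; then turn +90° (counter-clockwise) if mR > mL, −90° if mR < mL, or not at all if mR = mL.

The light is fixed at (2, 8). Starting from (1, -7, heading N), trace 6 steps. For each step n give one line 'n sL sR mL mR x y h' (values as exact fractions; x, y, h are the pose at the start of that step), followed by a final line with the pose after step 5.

n=0: pose=(1,-7,N); sL=3/10, sR=15/49; mL=3/20, mR=-15/49; mL+mR=-153/980 → advance -1; mR−mL=-447/980 → turn -1·90°
n=1: pose=(1,-8,E); sL=4/15, sR=60/289; mL=2/15, mR=-60/289; mL+mR=-322/4335 → advance -1; mR−mL=-1478/4335 → turn -1·90°
n=2: pose=(0,-8,S); sL=6/29, sR=30/149; mL=3/29, mR=-30/149; mL+mR=-423/4321 → advance -1; mR−mL=-1317/4321 → turn -1·90°
n=3: pose=(0,-7,W); sL=12/53, sR=12/41; mL=6/53, mR=-12/41; mL+mR=-390/2173 → advance -1; mR−mL=-882/2173 → turn -1·90°
n=4: pose=(1,-7,N); sL=3/10, sR=15/49; mL=3/20, mR=-15/49; mL+mR=-153/980 → advance -1; mR−mL=-447/980 → turn -1·90°
n=5: pose=(1,-8,E); sL=4/15, sR=60/289; mL=2/15, mR=-60/289; mL+mR=-322/4335 → advance -1; mR−mL=-1478/4335 → turn -1·90°

0 3/10 15/49 3/20 -15/49 1 -7 N
1 4/15 60/289 2/15 -60/289 1 -8 E
2 6/29 30/149 3/29 -30/149 0 -8 S
3 12/53 12/41 6/53 -12/41 0 -7 W
4 3/10 15/49 3/20 -15/49 1 -7 N
5 4/15 60/289 2/15 -60/289 1 -8 E
final 0 -8 S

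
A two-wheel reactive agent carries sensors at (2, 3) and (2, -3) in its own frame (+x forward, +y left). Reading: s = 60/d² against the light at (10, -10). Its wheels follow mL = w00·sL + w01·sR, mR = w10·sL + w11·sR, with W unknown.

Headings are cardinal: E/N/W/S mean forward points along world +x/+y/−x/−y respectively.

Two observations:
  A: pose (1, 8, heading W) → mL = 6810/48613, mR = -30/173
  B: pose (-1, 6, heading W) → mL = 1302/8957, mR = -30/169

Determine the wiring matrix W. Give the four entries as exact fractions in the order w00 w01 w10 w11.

1/2 1/2 -1 0

obs A: pose=(1,8,W) → sL=30/173, sR=30/281, mL=6810/48613, mR=-30/173
obs B: pose=(-1,6,W) → sL=30/169, sR=6/53, mL=1302/8957, mR=-30/169
sensor matrix S = [[30/173, 30/281], [30/169, 6/53]]; det S = 295920/435426641
solve [mL_A; mL_B] = S·[w00; w01] and [mR_A; mR_B] = S·[w10; w11]:
  w00 = 1/2, w01 = 1/2, w10 = -1, w11 = 0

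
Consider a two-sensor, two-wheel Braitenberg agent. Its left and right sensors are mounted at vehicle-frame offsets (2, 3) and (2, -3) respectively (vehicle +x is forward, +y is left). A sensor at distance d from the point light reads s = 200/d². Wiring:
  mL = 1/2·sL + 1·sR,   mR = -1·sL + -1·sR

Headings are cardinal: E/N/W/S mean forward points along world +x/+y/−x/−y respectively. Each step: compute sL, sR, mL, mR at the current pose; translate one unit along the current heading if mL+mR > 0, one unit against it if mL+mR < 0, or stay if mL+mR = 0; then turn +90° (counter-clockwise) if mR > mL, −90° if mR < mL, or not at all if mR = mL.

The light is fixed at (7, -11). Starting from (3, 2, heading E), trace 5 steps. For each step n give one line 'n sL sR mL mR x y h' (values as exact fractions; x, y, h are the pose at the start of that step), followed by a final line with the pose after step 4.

n=0: pose=(3,2,E); sL=10/13, sR=25/13; mL=30/13, mR=-35/13; mL+mR=-5/13 → advance -1; mR−mL=-5 → turn -1·90°
n=1: pose=(2,2,S); sL=8/5, sR=40/37; mL=348/185, mR=-496/185; mL+mR=-4/5 → advance -1; mR−mL=-844/185 → turn -1·90°
n=2: pose=(2,3,W); sL=20/17, sR=100/169; mL=3390/2873, mR=-5080/2873; mL+mR=-10/17 → advance -1; mR−mL=-8470/2873 → turn -1·90°
n=3: pose=(3,3,N); sL=40/61, sR=200/257; mL=17340/15677, mR=-22480/15677; mL+mR=-20/61 → advance -1; mR−mL=-39820/15677 → turn -1·90°
n=4: pose=(3,2,E); sL=10/13, sR=25/13; mL=30/13, mR=-35/13; mL+mR=-5/13 → advance -1; mR−mL=-5 → turn -1·90°

0 10/13 25/13 30/13 -35/13 3 2 E
1 8/5 40/37 348/185 -496/185 2 2 S
2 20/17 100/169 3390/2873 -5080/2873 2 3 W
3 40/61 200/257 17340/15677 -22480/15677 3 3 N
4 10/13 25/13 30/13 -35/13 3 2 E
final 2 2 S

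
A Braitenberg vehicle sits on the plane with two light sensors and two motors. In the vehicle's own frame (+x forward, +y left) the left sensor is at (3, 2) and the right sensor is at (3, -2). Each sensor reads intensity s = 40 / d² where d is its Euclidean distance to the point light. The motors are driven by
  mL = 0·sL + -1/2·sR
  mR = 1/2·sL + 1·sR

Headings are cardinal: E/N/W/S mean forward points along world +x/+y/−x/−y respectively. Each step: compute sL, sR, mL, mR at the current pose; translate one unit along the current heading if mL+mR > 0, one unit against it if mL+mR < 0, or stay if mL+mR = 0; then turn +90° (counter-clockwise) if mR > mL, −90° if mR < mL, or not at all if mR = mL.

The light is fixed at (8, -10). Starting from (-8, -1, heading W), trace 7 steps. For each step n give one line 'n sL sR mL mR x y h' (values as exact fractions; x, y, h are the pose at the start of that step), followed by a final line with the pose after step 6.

0 4/41 20/241 -10/241 1302/9881 -8 -1 W
1 40/261 40/397 -20/397 18380/103617 -9 -1 S
2 5/37 5/29 -5/58 515/2146 -9 -2 E
3 8/89 40/317 -20/317 4828/28213 -8 -2 N
4 4/41 20/241 -10/241 1302/9881 -8 -1 W
5 40/261 40/397 -20/397 18380/103617 -9 -1 S
6 5/37 5/29 -5/58 515/2146 -9 -2 E
final -8 -2 N

n=0: pose=(-8,-1,W); sL=4/41, sR=20/241; mL=-10/241, mR=1302/9881; mL+mR=892/9881 → advance +1; mR−mL=1712/9881 → turn +1·90°
n=1: pose=(-9,-1,S); sL=40/261, sR=40/397; mL=-20/397, mR=18380/103617; mL+mR=13160/103617 → advance +1; mR−mL=23600/103617 → turn +1·90°
n=2: pose=(-9,-2,E); sL=5/37, sR=5/29; mL=-5/58, mR=515/2146; mL+mR=165/1073 → advance +1; mR−mL=350/1073 → turn +1·90°
n=3: pose=(-8,-2,N); sL=8/89, sR=40/317; mL=-20/317, mR=4828/28213; mL+mR=3048/28213 → advance +1; mR−mL=6608/28213 → turn +1·90°
n=4: pose=(-8,-1,W); sL=4/41, sR=20/241; mL=-10/241, mR=1302/9881; mL+mR=892/9881 → advance +1; mR−mL=1712/9881 → turn +1·90°
n=5: pose=(-9,-1,S); sL=40/261, sR=40/397; mL=-20/397, mR=18380/103617; mL+mR=13160/103617 → advance +1; mR−mL=23600/103617 → turn +1·90°
n=6: pose=(-9,-2,E); sL=5/37, sR=5/29; mL=-5/58, mR=515/2146; mL+mR=165/1073 → advance +1; mR−mL=350/1073 → turn +1·90°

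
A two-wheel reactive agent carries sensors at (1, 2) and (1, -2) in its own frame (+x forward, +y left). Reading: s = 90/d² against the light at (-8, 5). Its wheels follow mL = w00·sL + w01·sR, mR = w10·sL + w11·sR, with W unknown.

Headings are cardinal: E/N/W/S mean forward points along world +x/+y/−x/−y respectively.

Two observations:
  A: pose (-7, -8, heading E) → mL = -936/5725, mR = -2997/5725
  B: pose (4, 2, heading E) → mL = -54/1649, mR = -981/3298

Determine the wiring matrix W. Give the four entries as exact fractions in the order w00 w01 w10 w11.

obs A: pose=(-7,-8,E) → sL=18/25, sR=90/229, mL=-936/5725, mR=-2997/5725
obs B: pose=(4,2,E) → sL=9/17, sR=45/97, mL=-54/1649, mR=-981/3298
sensor matrix S = [[18/25, 90/229], [9/17, 45/97]]; det S = 237816/1888105
solve [mL_A; mL_B] = S·[w00; w01] and [mR_A; mR_B] = S·[w10; w11]:
  w00 = -1/2, w01 = 1/2, w10 = -1, w11 = 1/2

-1/2 1/2 -1 1/2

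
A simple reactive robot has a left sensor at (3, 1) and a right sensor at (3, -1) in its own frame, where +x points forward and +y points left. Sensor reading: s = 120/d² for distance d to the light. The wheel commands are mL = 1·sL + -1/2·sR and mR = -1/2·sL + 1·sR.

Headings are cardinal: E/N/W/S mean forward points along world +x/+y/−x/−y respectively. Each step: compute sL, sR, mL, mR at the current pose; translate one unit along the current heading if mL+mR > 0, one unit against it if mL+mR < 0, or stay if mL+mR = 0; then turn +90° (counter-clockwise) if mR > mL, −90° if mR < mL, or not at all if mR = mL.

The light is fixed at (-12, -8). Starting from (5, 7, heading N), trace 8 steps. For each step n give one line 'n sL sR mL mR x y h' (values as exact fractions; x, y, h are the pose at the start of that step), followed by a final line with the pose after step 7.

0 6/29 5/27 179/1566 64/783 5 7 N
1 120/689 24/125 6732/86125 9036/86125 5 8 E
2 12/65 60/361 2382/23465 1734/23465 6 8 N
3 8/51 120/697 148/2091 196/2091 6 9 E
4 30/181 3/20 657/7240 243/3620 7 9 N
5 24/169 120/773 8412/130637 11004/130637 7 10 E
6 60/401 20/147 4810/58947 3610/58947 8 10 N
7 120/929 120/853 46620/792437 60300/792437 8 11 E
final 9 11 N

n=0: pose=(5,7,N); sL=6/29, sR=5/27; mL=179/1566, mR=64/783; mL+mR=307/1566 → advance +1; mR−mL=-17/522 → turn -1·90°
n=1: pose=(5,8,E); sL=120/689, sR=24/125; mL=6732/86125, mR=9036/86125; mL+mR=15768/86125 → advance +1; mR−mL=2304/86125 → turn +1·90°
n=2: pose=(6,8,N); sL=12/65, sR=60/361; mL=2382/23465, mR=1734/23465; mL+mR=4116/23465 → advance +1; mR−mL=-648/23465 → turn -1·90°
n=3: pose=(6,9,E); sL=8/51, sR=120/697; mL=148/2091, mR=196/2091; mL+mR=344/2091 → advance +1; mR−mL=16/697 → turn +1·90°
n=4: pose=(7,9,N); sL=30/181, sR=3/20; mL=657/7240, mR=243/3620; mL+mR=1143/7240 → advance +1; mR−mL=-171/7240 → turn -1·90°
n=5: pose=(7,10,E); sL=24/169, sR=120/773; mL=8412/130637, mR=11004/130637; mL+mR=19416/130637 → advance +1; mR−mL=2592/130637 → turn +1·90°
n=6: pose=(8,10,N); sL=60/401, sR=20/147; mL=4810/58947, mR=3610/58947; mL+mR=8420/58947 → advance +1; mR−mL=-400/19649 → turn -1·90°
n=7: pose=(8,11,E); sL=120/929, sR=120/853; mL=46620/792437, mR=60300/792437; mL+mR=106920/792437 → advance +1; mR−mL=13680/792437 → turn +1·90°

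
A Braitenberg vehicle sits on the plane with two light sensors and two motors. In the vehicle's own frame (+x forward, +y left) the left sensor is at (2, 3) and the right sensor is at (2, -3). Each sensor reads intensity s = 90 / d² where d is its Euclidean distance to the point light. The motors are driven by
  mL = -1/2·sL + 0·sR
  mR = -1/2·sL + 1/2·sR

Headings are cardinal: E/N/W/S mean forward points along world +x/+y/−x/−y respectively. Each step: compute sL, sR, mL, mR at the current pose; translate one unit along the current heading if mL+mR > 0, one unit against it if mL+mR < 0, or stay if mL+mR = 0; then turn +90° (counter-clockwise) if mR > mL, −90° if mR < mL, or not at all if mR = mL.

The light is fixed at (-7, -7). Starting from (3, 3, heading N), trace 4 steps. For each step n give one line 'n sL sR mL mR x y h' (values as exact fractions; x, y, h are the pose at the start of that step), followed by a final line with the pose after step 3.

0 90/193 90/313 -45/193 -5400/60409 3 3 N
1 9/10 45/104 -9/20 -243/1040 3 2 W
2 18/49 90/113 -9/49 1188/5537 4 2 S
3 9/29 45/97 -9/58 216/2813 4 1 E
final 3 1 N

n=0: pose=(3,3,N); sL=90/193, sR=90/313; mL=-45/193, mR=-5400/60409; mL+mR=-19485/60409 → advance -1; mR−mL=45/313 → turn +1·90°
n=1: pose=(3,2,W); sL=9/10, sR=45/104; mL=-9/20, mR=-243/1040; mL+mR=-711/1040 → advance -1; mR−mL=45/208 → turn +1·90°
n=2: pose=(4,2,S); sL=18/49, sR=90/113; mL=-9/49, mR=1188/5537; mL+mR=171/5537 → advance +1; mR−mL=45/113 → turn +1·90°
n=3: pose=(4,1,E); sL=9/29, sR=45/97; mL=-9/58, mR=216/2813; mL+mR=-441/5626 → advance -1; mR−mL=45/194 → turn +1·90°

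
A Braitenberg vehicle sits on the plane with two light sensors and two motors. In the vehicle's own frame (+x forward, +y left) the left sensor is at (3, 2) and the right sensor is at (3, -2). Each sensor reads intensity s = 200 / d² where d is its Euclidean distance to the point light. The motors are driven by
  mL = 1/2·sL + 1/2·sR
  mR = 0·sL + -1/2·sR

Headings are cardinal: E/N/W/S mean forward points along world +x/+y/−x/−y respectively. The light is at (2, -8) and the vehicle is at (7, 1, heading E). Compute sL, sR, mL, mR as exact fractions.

40/37 200/113 5960/4181 -100/113

left sensor world pos  = (10, 3); dL² = 185
right sensor world pos = (10, -1); dR² = 113
sL = 200/185 = 40/37
sR = 200/113 = 200/113
mL = 1/2·sL + 1/2·sR = 5960/4181
mR = 0·sL + -1/2·sR = -100/113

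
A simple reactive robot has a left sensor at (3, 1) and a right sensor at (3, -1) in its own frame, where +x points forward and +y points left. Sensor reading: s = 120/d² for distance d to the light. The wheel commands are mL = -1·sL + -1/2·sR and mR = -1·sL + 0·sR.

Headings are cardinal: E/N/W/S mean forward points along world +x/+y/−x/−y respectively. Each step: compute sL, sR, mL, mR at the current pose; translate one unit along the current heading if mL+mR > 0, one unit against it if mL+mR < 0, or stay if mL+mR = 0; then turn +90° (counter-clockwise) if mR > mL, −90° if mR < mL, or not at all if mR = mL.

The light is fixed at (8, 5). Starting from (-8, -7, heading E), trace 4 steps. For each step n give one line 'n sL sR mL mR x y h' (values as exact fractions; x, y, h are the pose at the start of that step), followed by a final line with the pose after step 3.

0 12/29 60/169 -2898/4901 -12/29 -8 -7 E
1 8/27 120/337 -4316/9099 -8/27 -9 -7 N
2 30/149 15/68 -6315/20264 -30/149 -9 -8 W
3 120/481 24/109 -18852/52429 -120/481 -8 -8 S
final -8 -7 E

n=0: pose=(-8,-7,E); sL=12/29, sR=60/169; mL=-2898/4901, mR=-12/29; mL+mR=-4926/4901 → advance -1; mR−mL=30/169 → turn +1·90°
n=1: pose=(-9,-7,N); sL=8/27, sR=120/337; mL=-4316/9099, mR=-8/27; mL+mR=-7012/9099 → advance -1; mR−mL=60/337 → turn +1·90°
n=2: pose=(-9,-8,W); sL=30/149, sR=15/68; mL=-6315/20264, mR=-30/149; mL+mR=-10395/20264 → advance -1; mR−mL=15/136 → turn +1·90°
n=3: pose=(-8,-8,S); sL=120/481, sR=24/109; mL=-18852/52429, mR=-120/481; mL+mR=-31932/52429 → advance -1; mR−mL=12/109 → turn +1·90°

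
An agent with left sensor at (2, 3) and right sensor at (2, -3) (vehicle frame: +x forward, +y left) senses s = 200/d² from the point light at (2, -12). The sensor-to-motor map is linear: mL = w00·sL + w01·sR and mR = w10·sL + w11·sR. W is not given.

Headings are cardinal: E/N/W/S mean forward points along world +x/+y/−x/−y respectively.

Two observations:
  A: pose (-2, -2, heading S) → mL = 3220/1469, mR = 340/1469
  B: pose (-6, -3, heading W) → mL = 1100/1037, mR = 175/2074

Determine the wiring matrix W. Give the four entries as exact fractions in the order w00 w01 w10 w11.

1 -1/2 -1/2 1

obs A: pose=(-2,-2,S) → sL=40/13, sR=200/113, mL=3220/1469, mR=340/1469
obs B: pose=(-6,-3,W) → sL=25/17, sR=50/61, mL=1100/1037, mR=175/2074
sensor matrix S = [[40/13, 200/113], [25/17, 50/61]]; det S = -123000/1523353
solve [mL_A; mL_B] = S·[w00; w01] and [mR_A; mR_B] = S·[w10; w11]:
  w00 = 1, w01 = -1/2, w10 = -1/2, w11 = 1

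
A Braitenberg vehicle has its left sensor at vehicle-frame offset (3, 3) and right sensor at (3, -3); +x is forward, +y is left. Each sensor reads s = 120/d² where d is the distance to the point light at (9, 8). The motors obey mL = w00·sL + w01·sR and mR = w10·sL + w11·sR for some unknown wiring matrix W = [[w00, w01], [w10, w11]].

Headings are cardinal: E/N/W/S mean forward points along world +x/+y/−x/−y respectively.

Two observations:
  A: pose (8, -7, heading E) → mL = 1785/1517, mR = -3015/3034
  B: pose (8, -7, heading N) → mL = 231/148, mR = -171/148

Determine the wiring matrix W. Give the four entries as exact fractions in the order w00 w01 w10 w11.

1 1 -1 -1/2

obs A: pose=(8,-7,E) → sL=30/37, sR=15/41, mL=1785/1517, mR=-3015/3034
obs B: pose=(8,-7,N) → sL=3/4, sR=30/37, mL=231/148, mR=-171/148
sensor matrix S = [[30/37, 15/41], [3/4, 30/37]]; det S = 85995/224516
solve [mL_A; mL_B] = S·[w00; w01] and [mR_A; mR_B] = S·[w10; w11]:
  w00 = 1, w01 = 1, w10 = -1, w11 = -1/2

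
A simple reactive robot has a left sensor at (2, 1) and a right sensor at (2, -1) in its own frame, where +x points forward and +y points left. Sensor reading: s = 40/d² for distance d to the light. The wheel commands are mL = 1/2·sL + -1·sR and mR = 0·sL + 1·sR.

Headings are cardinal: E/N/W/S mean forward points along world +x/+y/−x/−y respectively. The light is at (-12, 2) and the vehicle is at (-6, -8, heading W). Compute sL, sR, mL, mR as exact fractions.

left sensor world pos  = (-8, -9); dL² = 137
right sensor world pos = (-8, -7); dR² = 97
sL = 40/137 = 40/137
sR = 40/97 = 40/97
mL = 1/2·sL + -1·sR = -3540/13289
mR = 0·sL + 1·sR = 40/97

40/137 40/97 -3540/13289 40/97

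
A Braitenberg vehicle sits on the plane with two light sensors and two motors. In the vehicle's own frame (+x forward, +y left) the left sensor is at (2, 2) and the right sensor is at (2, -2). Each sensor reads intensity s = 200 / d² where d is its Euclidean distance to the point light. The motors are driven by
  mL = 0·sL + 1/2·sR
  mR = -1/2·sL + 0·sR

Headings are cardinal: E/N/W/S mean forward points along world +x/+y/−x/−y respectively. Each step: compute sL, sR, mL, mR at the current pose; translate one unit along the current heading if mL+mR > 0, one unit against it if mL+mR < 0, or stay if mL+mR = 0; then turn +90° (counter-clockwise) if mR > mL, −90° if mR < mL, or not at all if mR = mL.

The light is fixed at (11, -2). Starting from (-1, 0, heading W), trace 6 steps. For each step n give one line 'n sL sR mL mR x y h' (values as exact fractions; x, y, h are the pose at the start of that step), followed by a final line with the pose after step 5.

0 50/49 50/53 25/53 -25/49 -1 0 W
1 40/37 200/97 100/97 -20/37 0 0 N
2 100/53 100/41 50/41 -50/53 0 1 E
3 40/13 40/29 20/29 -20/13 1 1 S
4 50/37 10/9 5/9 -25/37 1 2 W
5 200/157 40/17 20/17 -100/157 2 2 N
final 2 3 E

n=0: pose=(-1,0,W); sL=50/49, sR=50/53; mL=25/53, mR=-25/49; mL+mR=-100/2597 → advance -1; mR−mL=-2550/2597 → turn -1·90°
n=1: pose=(0,0,N); sL=40/37, sR=200/97; mL=100/97, mR=-20/37; mL+mR=1760/3589 → advance +1; mR−mL=-5640/3589 → turn -1·90°
n=2: pose=(0,1,E); sL=100/53, sR=100/41; mL=50/41, mR=-50/53; mL+mR=600/2173 → advance +1; mR−mL=-4700/2173 → turn -1·90°
n=3: pose=(1,1,S); sL=40/13, sR=40/29; mL=20/29, mR=-20/13; mL+mR=-320/377 → advance -1; mR−mL=-840/377 → turn -1·90°
n=4: pose=(1,2,W); sL=50/37, sR=10/9; mL=5/9, mR=-25/37; mL+mR=-40/333 → advance -1; mR−mL=-410/333 → turn -1·90°
n=5: pose=(2,2,N); sL=200/157, sR=40/17; mL=20/17, mR=-100/157; mL+mR=1440/2669 → advance +1; mR−mL=-4840/2669 → turn -1·90°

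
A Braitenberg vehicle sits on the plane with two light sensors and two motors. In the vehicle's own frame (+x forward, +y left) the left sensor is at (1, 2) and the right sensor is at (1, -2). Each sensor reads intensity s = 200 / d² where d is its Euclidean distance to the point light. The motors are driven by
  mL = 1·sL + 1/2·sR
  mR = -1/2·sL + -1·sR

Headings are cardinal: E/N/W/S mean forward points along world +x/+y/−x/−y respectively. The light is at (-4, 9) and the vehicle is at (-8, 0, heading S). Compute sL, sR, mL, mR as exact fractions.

left sensor world pos  = (-6, -1); dL² = 104
right sensor world pos = (-10, -1); dR² = 136
sL = 200/104 = 25/13
sR = 200/136 = 25/17
mL = 1·sL + 1/2·sR = 1175/442
mR = -1/2·sL + -1·sR = -1075/442

25/13 25/17 1175/442 -1075/442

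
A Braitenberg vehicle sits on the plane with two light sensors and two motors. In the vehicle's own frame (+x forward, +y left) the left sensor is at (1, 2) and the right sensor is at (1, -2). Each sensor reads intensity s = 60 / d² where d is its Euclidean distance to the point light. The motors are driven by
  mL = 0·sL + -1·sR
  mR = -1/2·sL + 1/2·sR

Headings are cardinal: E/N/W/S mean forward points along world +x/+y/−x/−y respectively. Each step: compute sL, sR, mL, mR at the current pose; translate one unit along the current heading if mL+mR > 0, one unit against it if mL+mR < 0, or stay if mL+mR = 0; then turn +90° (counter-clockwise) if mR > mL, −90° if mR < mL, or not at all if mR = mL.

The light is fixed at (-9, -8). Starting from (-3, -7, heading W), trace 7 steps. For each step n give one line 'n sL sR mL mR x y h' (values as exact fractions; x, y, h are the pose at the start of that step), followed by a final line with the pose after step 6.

0 30/13 30/17 -30/17 -60/221 -3 -7 W
1 20/27 12/5 -12/5 112/135 -2 -7 S
2 3/4 15/16 -15/16 3/32 -2 -6 E
3 12/5 60/73 -60/73 -288/365 -3 -6 N
4 30/13 30/17 -30/17 -60/221 -3 -7 W
5 20/27 12/5 -12/5 112/135 -2 -7 S
6 3/4 15/16 -15/16 3/32 -2 -6 E
final -3 -6 N

n=0: pose=(-3,-7,W); sL=30/13, sR=30/17; mL=-30/17, mR=-60/221; mL+mR=-450/221 → advance -1; mR−mL=330/221 → turn +1·90°
n=1: pose=(-2,-7,S); sL=20/27, sR=12/5; mL=-12/5, mR=112/135; mL+mR=-212/135 → advance -1; mR−mL=436/135 → turn +1·90°
n=2: pose=(-2,-6,E); sL=3/4, sR=15/16; mL=-15/16, mR=3/32; mL+mR=-27/32 → advance -1; mR−mL=33/32 → turn +1·90°
n=3: pose=(-3,-6,N); sL=12/5, sR=60/73; mL=-60/73, mR=-288/365; mL+mR=-588/365 → advance -1; mR−mL=12/365 → turn +1·90°
n=4: pose=(-3,-7,W); sL=30/13, sR=30/17; mL=-30/17, mR=-60/221; mL+mR=-450/221 → advance -1; mR−mL=330/221 → turn +1·90°
n=5: pose=(-2,-7,S); sL=20/27, sR=12/5; mL=-12/5, mR=112/135; mL+mR=-212/135 → advance -1; mR−mL=436/135 → turn +1·90°
n=6: pose=(-2,-6,E); sL=3/4, sR=15/16; mL=-15/16, mR=3/32; mL+mR=-27/32 → advance -1; mR−mL=33/32 → turn +1·90°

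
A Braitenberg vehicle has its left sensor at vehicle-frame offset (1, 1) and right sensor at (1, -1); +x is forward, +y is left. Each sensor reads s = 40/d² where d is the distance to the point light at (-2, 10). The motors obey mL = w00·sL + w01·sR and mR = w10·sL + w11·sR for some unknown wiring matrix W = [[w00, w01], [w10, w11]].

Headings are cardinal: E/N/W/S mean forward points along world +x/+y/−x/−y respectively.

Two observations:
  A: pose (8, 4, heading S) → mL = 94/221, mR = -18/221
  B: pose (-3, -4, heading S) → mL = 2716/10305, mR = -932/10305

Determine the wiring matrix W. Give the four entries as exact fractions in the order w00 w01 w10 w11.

1/2 1 -1 1/2

obs A: pose=(8,4,S) → sL=4/17, sR=4/13, mL=94/221, mR=-18/221
obs B: pose=(-3,-4,S) → sL=8/45, sR=40/229, mL=2716/10305, mR=-932/10305
sensor matrix S = [[4/17, 4/13], [8/45, 40/229]]; det S = -30976/2277405
solve [mL_A; mL_B] = S·[w00; w01] and [mR_A; mR_B] = S·[w10; w11]:
  w00 = 1/2, w01 = 1, w10 = -1, w11 = 1/2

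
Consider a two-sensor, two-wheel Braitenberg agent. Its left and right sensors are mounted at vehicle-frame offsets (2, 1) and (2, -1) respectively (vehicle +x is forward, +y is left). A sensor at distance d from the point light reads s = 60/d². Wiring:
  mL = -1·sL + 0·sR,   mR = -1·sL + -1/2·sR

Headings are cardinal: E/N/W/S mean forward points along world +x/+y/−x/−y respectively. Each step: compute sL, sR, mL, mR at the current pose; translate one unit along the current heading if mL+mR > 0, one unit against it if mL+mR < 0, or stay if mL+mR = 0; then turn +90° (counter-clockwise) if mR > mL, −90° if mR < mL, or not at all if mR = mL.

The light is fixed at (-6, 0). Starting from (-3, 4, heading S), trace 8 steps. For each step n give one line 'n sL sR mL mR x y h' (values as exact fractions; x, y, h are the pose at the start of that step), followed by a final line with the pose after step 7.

0 3 15/2 -3 -27/4 -3 4 S
1 60/17 60/37 -60/17 -2730/629 -3 5 W
2 30/29 30/37 -30/29 -1545/1073 -2 5 N
3 60/61 4/3 -60/61 -302/183 -2 4 E
4 3 15/2 -3 -27/4 -3 4 S
5 60/17 60/37 -60/17 -2730/629 -3 5 W
6 30/29 30/37 -30/29 -1545/1073 -2 5 N
7 60/61 4/3 -60/61 -302/183 -2 4 E
final -3 4 S

n=0: pose=(-3,4,S); sL=3, sR=15/2; mL=-3, mR=-27/4; mL+mR=-39/4 → advance -1; mR−mL=-15/4 → turn -1·90°
n=1: pose=(-3,5,W); sL=60/17, sR=60/37; mL=-60/17, mR=-2730/629; mL+mR=-4950/629 → advance -1; mR−mL=-30/37 → turn -1·90°
n=2: pose=(-2,5,N); sL=30/29, sR=30/37; mL=-30/29, mR=-1545/1073; mL+mR=-2655/1073 → advance -1; mR−mL=-15/37 → turn -1·90°
n=3: pose=(-2,4,E); sL=60/61, sR=4/3; mL=-60/61, mR=-302/183; mL+mR=-482/183 → advance -1; mR−mL=-2/3 → turn -1·90°
n=4: pose=(-3,4,S); sL=3, sR=15/2; mL=-3, mR=-27/4; mL+mR=-39/4 → advance -1; mR−mL=-15/4 → turn -1·90°
n=5: pose=(-3,5,W); sL=60/17, sR=60/37; mL=-60/17, mR=-2730/629; mL+mR=-4950/629 → advance -1; mR−mL=-30/37 → turn -1·90°
n=6: pose=(-2,5,N); sL=30/29, sR=30/37; mL=-30/29, mR=-1545/1073; mL+mR=-2655/1073 → advance -1; mR−mL=-15/37 → turn -1·90°
n=7: pose=(-2,4,E); sL=60/61, sR=4/3; mL=-60/61, mR=-302/183; mL+mR=-482/183 → advance -1; mR−mL=-2/3 → turn -1·90°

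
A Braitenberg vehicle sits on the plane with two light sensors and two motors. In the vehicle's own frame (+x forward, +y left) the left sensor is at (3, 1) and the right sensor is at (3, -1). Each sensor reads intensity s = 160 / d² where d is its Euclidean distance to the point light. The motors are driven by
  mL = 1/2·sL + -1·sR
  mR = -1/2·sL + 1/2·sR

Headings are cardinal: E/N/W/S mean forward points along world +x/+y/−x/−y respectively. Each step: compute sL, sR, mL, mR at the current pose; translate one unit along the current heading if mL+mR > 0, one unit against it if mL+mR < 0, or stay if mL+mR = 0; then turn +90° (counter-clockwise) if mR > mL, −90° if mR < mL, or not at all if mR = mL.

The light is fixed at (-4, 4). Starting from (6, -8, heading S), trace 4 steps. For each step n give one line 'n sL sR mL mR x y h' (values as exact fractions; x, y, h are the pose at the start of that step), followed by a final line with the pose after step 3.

0 80/173 80/153 -7720/26469 800/26469 6 -8 S
1 160/269 160/313 -18000/84197 -3520/84197 6 -7 E
2 5/4 40/41 -115/328 -45/328 5 -7 N
3 32/41 160/157 -4048/6437 768/6437 5 -8 W
final 6 -8 S

n=0: pose=(6,-8,S); sL=80/173, sR=80/153; mL=-7720/26469, mR=800/26469; mL+mR=-40/153 → advance -1; mR−mL=2840/8823 → turn +1·90°
n=1: pose=(6,-7,E); sL=160/269, sR=160/313; mL=-18000/84197, mR=-3520/84197; mL+mR=-80/313 → advance -1; mR−mL=14480/84197 → turn +1·90°
n=2: pose=(5,-7,N); sL=5/4, sR=40/41; mL=-115/328, mR=-45/328; mL+mR=-20/41 → advance -1; mR−mL=35/164 → turn +1·90°
n=3: pose=(5,-8,W); sL=32/41, sR=160/157; mL=-4048/6437, mR=768/6437; mL+mR=-80/157 → advance -1; mR−mL=4816/6437 → turn +1·90°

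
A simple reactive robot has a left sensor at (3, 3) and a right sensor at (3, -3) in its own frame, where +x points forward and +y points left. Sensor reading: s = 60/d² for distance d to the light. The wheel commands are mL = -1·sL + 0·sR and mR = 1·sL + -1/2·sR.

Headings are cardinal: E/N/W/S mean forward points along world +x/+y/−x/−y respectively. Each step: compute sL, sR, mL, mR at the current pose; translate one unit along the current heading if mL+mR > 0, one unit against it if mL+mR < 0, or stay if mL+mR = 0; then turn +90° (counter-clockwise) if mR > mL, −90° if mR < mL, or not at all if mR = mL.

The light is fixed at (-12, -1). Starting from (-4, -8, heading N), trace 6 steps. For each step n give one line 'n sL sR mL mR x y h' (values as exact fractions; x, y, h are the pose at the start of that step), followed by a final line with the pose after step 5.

0 60/41 60/137 -60/41 6990/5617 -4 -8 N
1 30/73 6/5 -30/73 -69/365 -4 -9 W
2 12/53 60/157 -12/53 294/8321 -3 -9 S
3 3/8 15/61 -3/8 123/488 -3 -8 E
4 60/41 60/137 -60/41 6990/5617 -4 -8 N
5 30/73 6/5 -30/73 -69/365 -4 -9 W
final -3 -9 S

n=0: pose=(-4,-8,N); sL=60/41, sR=60/137; mL=-60/41, mR=6990/5617; mL+mR=-30/137 → advance -1; mR−mL=15210/5617 → turn +1·90°
n=1: pose=(-4,-9,W); sL=30/73, sR=6/5; mL=-30/73, mR=-69/365; mL+mR=-3/5 → advance -1; mR−mL=81/365 → turn +1·90°
n=2: pose=(-3,-9,S); sL=12/53, sR=60/157; mL=-12/53, mR=294/8321; mL+mR=-30/157 → advance -1; mR−mL=2178/8321 → turn +1·90°
n=3: pose=(-3,-8,E); sL=3/8, sR=15/61; mL=-3/8, mR=123/488; mL+mR=-15/122 → advance -1; mR−mL=153/244 → turn +1·90°
n=4: pose=(-4,-8,N); sL=60/41, sR=60/137; mL=-60/41, mR=6990/5617; mL+mR=-30/137 → advance -1; mR−mL=15210/5617 → turn +1·90°
n=5: pose=(-4,-9,W); sL=30/73, sR=6/5; mL=-30/73, mR=-69/365; mL+mR=-3/5 → advance -1; mR−mL=81/365 → turn +1·90°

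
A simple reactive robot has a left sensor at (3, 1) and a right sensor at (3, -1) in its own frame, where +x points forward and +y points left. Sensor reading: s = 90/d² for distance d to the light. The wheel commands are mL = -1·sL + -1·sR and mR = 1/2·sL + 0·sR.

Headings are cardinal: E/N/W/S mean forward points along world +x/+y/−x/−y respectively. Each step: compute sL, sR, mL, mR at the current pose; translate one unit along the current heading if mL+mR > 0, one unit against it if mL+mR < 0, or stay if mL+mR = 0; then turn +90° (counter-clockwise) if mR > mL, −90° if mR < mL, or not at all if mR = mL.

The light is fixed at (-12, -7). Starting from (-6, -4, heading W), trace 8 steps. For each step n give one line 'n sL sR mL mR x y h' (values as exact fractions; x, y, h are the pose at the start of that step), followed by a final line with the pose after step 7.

0 90/13 18/5 -684/65 45/13 -6 -4 W
1 45/32 5/2 -125/32 45/64 -5 -4 S
2 18/25 90/109 -4212/2725 9/25 -5 -3 E
3 45/37 45/49 -3870/1813 45/74 -6 -3 N
4 90/13 18/5 -684/65 45/13 -6 -4 W
5 45/32 5/2 -125/32 45/64 -5 -4 S
6 18/25 90/109 -4212/2725 9/25 -5 -3 E
7 45/37 45/49 -3870/1813 45/74 -6 -3 N
final -6 -4 W

n=0: pose=(-6,-4,W); sL=90/13, sR=18/5; mL=-684/65, mR=45/13; mL+mR=-459/65 → advance -1; mR−mL=909/65 → turn +1·90°
n=1: pose=(-5,-4,S); sL=45/32, sR=5/2; mL=-125/32, mR=45/64; mL+mR=-205/64 → advance -1; mR−mL=295/64 → turn +1·90°
n=2: pose=(-5,-3,E); sL=18/25, sR=90/109; mL=-4212/2725, mR=9/25; mL+mR=-3231/2725 → advance -1; mR−mL=5193/2725 → turn +1·90°
n=3: pose=(-6,-3,N); sL=45/37, sR=45/49; mL=-3870/1813, mR=45/74; mL+mR=-5535/3626 → advance -1; mR−mL=9945/3626 → turn +1·90°
n=4: pose=(-6,-4,W); sL=90/13, sR=18/5; mL=-684/65, mR=45/13; mL+mR=-459/65 → advance -1; mR−mL=909/65 → turn +1·90°
n=5: pose=(-5,-4,S); sL=45/32, sR=5/2; mL=-125/32, mR=45/64; mL+mR=-205/64 → advance -1; mR−mL=295/64 → turn +1·90°
n=6: pose=(-5,-3,E); sL=18/25, sR=90/109; mL=-4212/2725, mR=9/25; mL+mR=-3231/2725 → advance -1; mR−mL=5193/2725 → turn +1·90°
n=7: pose=(-6,-3,N); sL=45/37, sR=45/49; mL=-3870/1813, mR=45/74; mL+mR=-5535/3626 → advance -1; mR−mL=9945/3626 → turn +1·90°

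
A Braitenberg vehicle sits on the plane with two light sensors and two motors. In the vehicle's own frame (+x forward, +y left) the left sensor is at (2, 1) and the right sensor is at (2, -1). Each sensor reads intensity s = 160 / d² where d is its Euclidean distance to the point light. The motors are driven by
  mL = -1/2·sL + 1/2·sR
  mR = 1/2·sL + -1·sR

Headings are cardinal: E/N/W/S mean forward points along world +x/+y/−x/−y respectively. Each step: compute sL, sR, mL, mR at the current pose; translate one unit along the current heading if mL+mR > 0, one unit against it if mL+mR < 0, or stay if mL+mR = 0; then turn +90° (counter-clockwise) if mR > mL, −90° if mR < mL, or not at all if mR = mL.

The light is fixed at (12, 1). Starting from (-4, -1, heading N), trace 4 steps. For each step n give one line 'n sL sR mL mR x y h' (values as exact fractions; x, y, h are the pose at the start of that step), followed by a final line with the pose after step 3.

0 160/289 32/45 1024/13005 -5648/13005 -4 -1 N
1 4/5 40/53 -6/265 -94/265 -4 -2 E
2 160/281 160/349 -5440/98069 -17040/98069 -5 -2 S
3 16/37 80/181 32/6697 -1512/6697 -5 -1 W
final -4 -1 N

n=0: pose=(-4,-1,N); sL=160/289, sR=32/45; mL=1024/13005, mR=-5648/13005; mL+mR=-16/45 → advance -1; mR−mL=-2224/4335 → turn -1·90°
n=1: pose=(-4,-2,E); sL=4/5, sR=40/53; mL=-6/265, mR=-94/265; mL+mR=-20/53 → advance -1; mR−mL=-88/265 → turn -1·90°
n=2: pose=(-5,-2,S); sL=160/281, sR=160/349; mL=-5440/98069, mR=-17040/98069; mL+mR=-80/349 → advance -1; mR−mL=-11600/98069 → turn -1·90°
n=3: pose=(-5,-1,W); sL=16/37, sR=80/181; mL=32/6697, mR=-1512/6697; mL+mR=-40/181 → advance -1; mR−mL=-1544/6697 → turn -1·90°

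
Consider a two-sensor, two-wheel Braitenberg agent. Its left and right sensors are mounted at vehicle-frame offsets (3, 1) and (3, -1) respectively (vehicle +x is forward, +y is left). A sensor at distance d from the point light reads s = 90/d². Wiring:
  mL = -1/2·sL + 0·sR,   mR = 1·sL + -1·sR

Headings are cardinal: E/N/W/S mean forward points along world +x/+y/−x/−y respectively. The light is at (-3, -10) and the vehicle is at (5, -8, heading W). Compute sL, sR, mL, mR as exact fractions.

45/13 45/17 -45/26 180/221

left sensor world pos  = (2, -9); dL² = 26
right sensor world pos = (2, -7); dR² = 34
sL = 90/26 = 45/13
sR = 90/34 = 45/17
mL = -1/2·sL + 0·sR = -45/26
mR = 1·sL + -1·sR = 180/221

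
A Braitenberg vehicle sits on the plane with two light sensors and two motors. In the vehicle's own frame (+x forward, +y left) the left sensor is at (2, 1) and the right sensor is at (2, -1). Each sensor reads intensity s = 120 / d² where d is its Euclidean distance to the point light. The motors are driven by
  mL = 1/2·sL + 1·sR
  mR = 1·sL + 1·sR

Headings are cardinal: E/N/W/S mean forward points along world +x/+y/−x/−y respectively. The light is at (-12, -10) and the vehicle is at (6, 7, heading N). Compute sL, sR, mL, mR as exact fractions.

12/65 60/361 6066/23465 8232/23465

left sensor world pos  = (5, 9); dL² = 650
right sensor world pos = (7, 9); dR² = 722
sL = 120/650 = 12/65
sR = 120/722 = 60/361
mL = 1/2·sL + 1·sR = 6066/23465
mR = 1·sL + 1·sR = 8232/23465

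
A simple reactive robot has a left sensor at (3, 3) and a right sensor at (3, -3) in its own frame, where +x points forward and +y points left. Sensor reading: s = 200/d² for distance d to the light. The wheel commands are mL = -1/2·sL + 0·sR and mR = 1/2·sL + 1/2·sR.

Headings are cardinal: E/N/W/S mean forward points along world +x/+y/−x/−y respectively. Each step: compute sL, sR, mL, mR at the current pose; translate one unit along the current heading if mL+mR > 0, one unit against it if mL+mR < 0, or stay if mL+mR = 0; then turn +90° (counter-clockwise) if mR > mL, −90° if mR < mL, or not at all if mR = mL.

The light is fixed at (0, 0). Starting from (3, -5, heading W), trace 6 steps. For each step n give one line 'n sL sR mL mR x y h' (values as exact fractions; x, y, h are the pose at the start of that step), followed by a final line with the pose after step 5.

n=0: pose=(3,-5,W); sL=25/8, sR=50; mL=-25/16, mR=425/16; mL+mR=25 → advance +1; mR−mL=225/8 → turn +1·90°
n=1: pose=(2,-5,S); sL=200/89, sR=40/13; mL=-100/89, mR=3080/1157; mL+mR=20/13 → advance +1; mR−mL=4380/1157 → turn +1·90°
n=2: pose=(2,-6,E); sL=100/17, sR=100/53; mL=-50/17, mR=3500/901; mL+mR=50/53 → advance +1; mR−mL=6150/901 → turn +1·90°
n=3: pose=(3,-6,N); sL=200/9, sR=40/9; mL=-100/9, mR=40/3; mL+mR=20/9 → advance +1; mR−mL=220/9 → turn +1·90°
n=4: pose=(3,-5,W); sL=25/8, sR=50; mL=-25/16, mR=425/16; mL+mR=25 → advance +1; mR−mL=225/8 → turn +1·90°
n=5: pose=(2,-5,S); sL=200/89, sR=40/13; mL=-100/89, mR=3080/1157; mL+mR=20/13 → advance +1; mR−mL=4380/1157 → turn +1·90°

0 25/8 50 -25/16 425/16 3 -5 W
1 200/89 40/13 -100/89 3080/1157 2 -5 S
2 100/17 100/53 -50/17 3500/901 2 -6 E
3 200/9 40/9 -100/9 40/3 3 -6 N
4 25/8 50 -25/16 425/16 3 -5 W
5 200/89 40/13 -100/89 3080/1157 2 -5 S
final 2 -6 E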